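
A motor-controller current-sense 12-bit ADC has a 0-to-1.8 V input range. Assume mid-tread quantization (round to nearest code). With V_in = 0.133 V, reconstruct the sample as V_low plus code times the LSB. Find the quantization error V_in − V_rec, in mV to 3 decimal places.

-0.154 mV

One LSB is 1.8 V / 4096 = 439.45 µV.
Scaled input = 302.6489 LSBs, so code = 303.
Code 303 maps back to 0 + 303×0.000439453 V = 0.1331543 V.
V_in − V_rec = -0.000154297 V = -0.154 mV.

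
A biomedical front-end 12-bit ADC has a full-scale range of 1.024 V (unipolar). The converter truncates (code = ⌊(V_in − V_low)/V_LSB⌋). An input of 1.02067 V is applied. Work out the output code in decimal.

code 4082

LSB = 1.024 V / 4096 = 250.00 µV.
Input sits at 4082.680 steps above V_low.
Floor → code 4082.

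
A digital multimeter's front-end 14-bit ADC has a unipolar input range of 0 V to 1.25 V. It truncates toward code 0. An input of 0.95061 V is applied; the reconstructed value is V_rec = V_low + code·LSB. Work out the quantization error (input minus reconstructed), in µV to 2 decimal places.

One LSB is 1.25 V / 16384 = 76.29 µV.
(V_in − V_low)/LSB = (0.95061 − 0)/7.62939e-05 = 12459.8354 → code 12459 (floor).
Code 12459 maps back to 0 + 12459×7.62939e-05 V = 0.95054626 V.
Difference: 6.37354e-05 V → 63.74 µV.

63.74 µV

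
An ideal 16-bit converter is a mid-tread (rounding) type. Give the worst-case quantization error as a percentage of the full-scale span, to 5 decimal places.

Rounding → worst-case error = ½ LSB = V_FS/2^17, so 100/131072 = 0.000762939 % of full scale.

0.00076 %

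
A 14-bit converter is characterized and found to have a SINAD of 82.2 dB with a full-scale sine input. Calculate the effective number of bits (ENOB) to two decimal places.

ENOB = (SINAD − 1.76) / 6.02 = (82.2 − 1.76)/6.02 = 13.362.

13.36 bits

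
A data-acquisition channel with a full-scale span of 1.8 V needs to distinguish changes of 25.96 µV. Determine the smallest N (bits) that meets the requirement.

Number of steps required ≥ 1.8 V / 25.96 µV = 69337.44.
Need 2^N ≥ 69337.44; 2^16 = 65536, 2^17 = 131072.
Minimum N = 17.

17 bits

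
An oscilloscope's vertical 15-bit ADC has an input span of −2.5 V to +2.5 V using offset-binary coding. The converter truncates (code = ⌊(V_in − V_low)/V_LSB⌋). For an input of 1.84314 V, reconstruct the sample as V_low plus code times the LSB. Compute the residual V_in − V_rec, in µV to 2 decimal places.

30.87 µV

LSB = 5/2^15 = 152.59 µV.
(1.84314 − (−2.5))/0.000152588 = 28463.2023; ⌊·⌋ gives code 28463.
Reconstructed: 1.8431091 V.
Error = 1.84314 − 1.8431091 = 3.08691e-05 V = 30.87 µV.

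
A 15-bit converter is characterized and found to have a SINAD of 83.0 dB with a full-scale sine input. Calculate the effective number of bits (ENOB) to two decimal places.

ENOB = (SINAD − 1.76) / 6.02 = (83.0 − 1.76)/6.02 = 13.495.

13.50 bits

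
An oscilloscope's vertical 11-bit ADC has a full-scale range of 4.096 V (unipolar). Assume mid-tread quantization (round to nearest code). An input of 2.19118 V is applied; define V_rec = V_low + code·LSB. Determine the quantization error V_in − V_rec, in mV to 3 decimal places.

-0.820 mV

LSB = 4.096/2^11 = 2.000 mV.
(V_in − V_low)/LSB = (2.19118 − 0)/0.002 = 1095.5900 → code 1096 (round).
Code 1096 maps back to 0 + 1096×0.002 V = 2.192 V.
Difference: -0.00082 V → -0.820 mV.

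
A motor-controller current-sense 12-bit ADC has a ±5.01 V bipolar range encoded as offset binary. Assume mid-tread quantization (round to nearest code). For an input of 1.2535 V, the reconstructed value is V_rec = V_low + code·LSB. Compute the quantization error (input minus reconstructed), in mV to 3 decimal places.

1.000 mV

Step size: 10.02 V ÷ 2^12 = 2.446 mV.
(1.2535 − (−5.01))/0.00244629 = 2560.4088; round gives code 2560.
Reconstructed: 1.2525 V.
Error = 1.2535 − 1.2525 = 0.001 V = 1.000 mV.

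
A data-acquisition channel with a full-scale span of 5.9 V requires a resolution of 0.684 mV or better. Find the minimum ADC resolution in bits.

Number of steps required ≥ 5.9 V / 0.684 mV = 8625.73.
Need 2^N ≥ 8625.73; 2^13 = 8192, 2^14 = 16384.
Minimum N = 14.

14 bits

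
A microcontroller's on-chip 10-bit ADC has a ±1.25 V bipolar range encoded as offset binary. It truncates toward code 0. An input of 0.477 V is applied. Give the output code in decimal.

code 707

With 1024 levels over 2.5 V, one step is 2.441 mV.
(V_in − V_low)/LSB = (0.477 − (−1.25)) / 0.00244141 = 707.379.
So the output code is 707.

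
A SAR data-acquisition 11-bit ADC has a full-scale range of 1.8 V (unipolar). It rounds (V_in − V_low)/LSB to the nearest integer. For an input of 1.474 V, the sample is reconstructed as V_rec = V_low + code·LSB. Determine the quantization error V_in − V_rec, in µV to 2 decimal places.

74.22 µV

Step size: 1.8 V ÷ 2^11 = 0.879 mV.
(1.474 − 0)/0.000878906 = 1677.0844; round gives code 1677.
V_rec = 0 + 1677·0.000878906 = 1.4739258 V.
V_in − V_rec = 7.42187e-05 V = 74.22 µV.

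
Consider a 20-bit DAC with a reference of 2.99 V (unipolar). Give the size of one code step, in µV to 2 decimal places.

Full-scale span = 2.99 V.
LSB = 2.99 / 2^20 = 2.99 / 1048576 = 2.85149e-06 V = 2.85 µV.

2.85 µV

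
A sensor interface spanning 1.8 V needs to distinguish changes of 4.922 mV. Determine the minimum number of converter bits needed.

Number of steps required ≥ 1.8 V / 4.922 mV = 365.70.
Need 2^N ≥ 365.70; 2^8 = 256, 2^9 = 512.
Minimum N = 9.

9 bits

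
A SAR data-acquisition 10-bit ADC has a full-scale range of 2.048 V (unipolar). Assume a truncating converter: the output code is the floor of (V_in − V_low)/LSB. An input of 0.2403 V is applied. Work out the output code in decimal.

With 1024 levels over 2.048 V, one step is 2.000 mV.
(0.2403 − 0) / 0.002 = 120.150 LSBs.
⌊·⌋(120.150) = 120.

code 120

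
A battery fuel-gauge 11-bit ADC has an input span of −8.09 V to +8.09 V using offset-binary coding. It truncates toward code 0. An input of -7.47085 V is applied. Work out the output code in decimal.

LSB = 16.18 V / 2048 = 7.900 mV.
(-7.47085 − (−8.09)) / 0.00790039 = 78.370 LSBs.
⌊·⌋(78.370) = 78.

code 78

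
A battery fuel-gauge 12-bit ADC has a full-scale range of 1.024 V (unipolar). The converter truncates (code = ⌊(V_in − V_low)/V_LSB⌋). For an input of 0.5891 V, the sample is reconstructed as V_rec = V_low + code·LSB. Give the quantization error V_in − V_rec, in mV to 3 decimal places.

0.100 mV

Step size: 1.024 V ÷ 2^12 = 250.00 µV.
(0.5891 − 0)/0.00025 = 2356.4000; ⌊·⌋ gives code 2356.
V_rec = 0 + 2356·0.00025 = 0.589 V.
Difference: 0.0001 V → 0.100 mV.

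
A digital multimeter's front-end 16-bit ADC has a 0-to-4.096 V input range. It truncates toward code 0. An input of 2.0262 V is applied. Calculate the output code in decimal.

code 32419

With 65536 levels over 4.096 V, one step is 62.50 µV.
(V_in − V_low)/LSB = (2.0262 − 0) / 6.25e-05 = 32419.200.
⌊·⌋(32419.200) = 32419.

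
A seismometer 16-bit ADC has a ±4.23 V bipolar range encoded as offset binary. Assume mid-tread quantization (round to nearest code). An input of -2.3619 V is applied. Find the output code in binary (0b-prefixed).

LSB = 8.46 V / 65536 = 129.09 µV.
(-2.3619 − (−4.23)) / 0.000129089 = 14471.371 LSBs.
Round → code 14471.
In binary (0b-prefixed): 0b11100010000111.

code 0b11100010000111 (decimal 14471)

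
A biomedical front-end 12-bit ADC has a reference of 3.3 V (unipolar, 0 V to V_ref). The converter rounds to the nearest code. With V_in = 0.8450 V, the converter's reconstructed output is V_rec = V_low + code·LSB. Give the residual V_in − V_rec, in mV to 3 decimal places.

-0.142 mV

Step size: 3.3 V ÷ 2^12 = 0.806 mV.
(V_in − V_low)/LSB = (0.8450 − 0)/0.000805664 = 1048.8242 → code 1049 (round).
Reconstructed: 0.8451416 V.
V_in − V_rec = -0.000141602 V = -0.142 mV.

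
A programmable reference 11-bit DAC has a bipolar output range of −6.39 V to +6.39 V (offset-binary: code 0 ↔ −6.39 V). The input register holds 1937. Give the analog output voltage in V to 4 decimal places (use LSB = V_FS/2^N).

5.6973 V

LSB = 12.78 V / 2^11 = 6.240 mV.
V_out = (−6.39) + 1937 × 0.00624023 V = 5.69733 V.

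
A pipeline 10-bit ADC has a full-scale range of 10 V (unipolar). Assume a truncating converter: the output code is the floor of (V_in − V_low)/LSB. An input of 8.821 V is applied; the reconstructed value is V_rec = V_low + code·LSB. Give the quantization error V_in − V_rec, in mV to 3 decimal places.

Step size: 10 V ÷ 2^10 = 9.766 mV.
(V_in − V_low)/LSB = (8.821 − 0)/0.00976562 = 903.2704 → code 903 (floor).
Code 903 maps back to 0 + 903×0.00976562 V = 8.8183594 V.
Difference: 0.00264063 V → 2.641 mV.

2.641 mV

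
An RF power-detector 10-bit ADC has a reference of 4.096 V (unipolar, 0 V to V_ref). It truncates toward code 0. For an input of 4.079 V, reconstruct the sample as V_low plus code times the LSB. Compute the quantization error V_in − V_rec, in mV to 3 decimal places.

Step size: 4.096 V ÷ 2^10 = 4.000 mV.
(V_in − V_low)/LSB = (4.079 − 0)/0.004 = 1019.7500 → code 1019 (floor).
Code 1019 maps back to 0 + 1019×0.004 V = 4.076 V.
Error = 4.079 − 4.076 = 0.003 V = 3.000 mV.

3.000 mV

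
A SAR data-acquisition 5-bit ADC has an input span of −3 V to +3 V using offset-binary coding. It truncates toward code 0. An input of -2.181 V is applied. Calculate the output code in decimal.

code 4

With 32 levels over 6 V, one step is 187.500 mV.
(V_in − V_low)/LSB = (-2.181 − (−3)) / 0.1875 = 4.368.
⌊·⌋(4.368) = 4.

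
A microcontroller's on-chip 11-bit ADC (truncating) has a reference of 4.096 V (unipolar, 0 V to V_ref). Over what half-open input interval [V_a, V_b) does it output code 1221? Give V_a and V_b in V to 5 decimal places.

LSB = 4.096/2^11 = 2.000 mV.
V_a = V_low + 1221·LSB = 2.442 V; V_b = V_low + 1222·LSB = 2.444 V.

[2.44200 V, 2.44400 V)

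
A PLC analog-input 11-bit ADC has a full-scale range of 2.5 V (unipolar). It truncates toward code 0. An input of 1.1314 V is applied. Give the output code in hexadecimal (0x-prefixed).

Full-scale span = 2.5 V; LSB = 2.5/2^11 = 1.221 mV.
Input sits at 926.843 steps above V_low.
Floor → code 926.
In hexadecimal (0x-prefixed): 0x39E.

code 0x39E (decimal 926)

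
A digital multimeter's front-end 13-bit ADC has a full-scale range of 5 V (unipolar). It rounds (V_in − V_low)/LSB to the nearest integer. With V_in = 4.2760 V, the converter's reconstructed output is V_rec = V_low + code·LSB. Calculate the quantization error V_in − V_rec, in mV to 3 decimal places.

-0.123 mV

One LSB is 5 V / 8192 = 0.610 mV.
Scaled input = 7005.7984 LSBs, so code = 7006.
V_rec = 0 + 7006·0.000610352 = 4.276123 V.
Error = 4.2760 − 4.276123 = -0.000123047 V = -0.123 mV.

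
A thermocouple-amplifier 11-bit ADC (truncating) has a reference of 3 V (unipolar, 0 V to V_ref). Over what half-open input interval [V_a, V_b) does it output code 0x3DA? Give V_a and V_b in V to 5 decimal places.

LSB = 3/2^11 = 1.465 mV.
Code 0x3DA = 986 decimal.
V_a = V_low + 986·LSB = 1.44434 V; V_b = V_low + 987·LSB = 1.4458 V.

[1.44434 V, 1.44580 V)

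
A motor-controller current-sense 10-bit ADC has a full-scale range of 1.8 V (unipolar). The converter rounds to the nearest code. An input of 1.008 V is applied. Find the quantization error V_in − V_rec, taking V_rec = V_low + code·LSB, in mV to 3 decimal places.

0.773 mV

One LSB is 1.8 V / 1024 = 1.758 mV.
(1.008 − 0)/0.00175781 = 573.4400; round gives code 573.
Code 573 maps back to 0 + 573×0.00175781 V = 1.0072266 V.
Difference: 0.000773438 V → 0.773 mV.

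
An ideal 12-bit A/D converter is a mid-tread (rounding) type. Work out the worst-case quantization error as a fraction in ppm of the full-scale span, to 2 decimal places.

Rounding → worst-case error = ½ LSB = V_FS/2^13, so 1e+06/8192 = 122.07 ppm of full scale.

122.07 ppm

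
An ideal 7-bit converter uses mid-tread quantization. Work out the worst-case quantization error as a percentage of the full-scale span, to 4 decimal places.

0.3906 %

Rounding → worst-case error = ½ LSB = V_FS/2^8, so 100/256 = 0.390625 % of full scale.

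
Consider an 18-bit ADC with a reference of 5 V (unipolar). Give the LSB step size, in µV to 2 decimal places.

19.07 µV

Full-scale span = 5 V.
LSB = 5 / 2^18 = 5 / 262144 = 1.90735e-05 V = 19.07 µV.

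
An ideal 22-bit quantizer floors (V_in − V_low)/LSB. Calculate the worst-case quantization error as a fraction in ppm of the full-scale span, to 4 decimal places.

Truncating → worst-case error = 1 LSB = V_FS/2^22, so 1e+06/4194304 = 0.238419 ppm of full scale.

0.2384 ppm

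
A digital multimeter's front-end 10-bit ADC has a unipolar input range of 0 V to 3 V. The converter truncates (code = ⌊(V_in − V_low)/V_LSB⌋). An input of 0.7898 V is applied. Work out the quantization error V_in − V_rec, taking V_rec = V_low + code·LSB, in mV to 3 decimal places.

LSB = 3/2^10 = 2.930 mV.
(V_in − V_low)/LSB = (0.7898 − 0)/0.00292969 = 269.5851 → code 269 (floor).
Reconstructed: 0.78808594 V.
Difference: 0.00171406 V → 1.714 mV.

1.714 mV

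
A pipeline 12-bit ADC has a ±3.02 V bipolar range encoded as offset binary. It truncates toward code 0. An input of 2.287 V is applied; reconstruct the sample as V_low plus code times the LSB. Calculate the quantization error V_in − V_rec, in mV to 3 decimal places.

LSB = 6.04/2^12 = 1.475 mV.
(V_in − V_low)/LSB = (2.287 − (−3.02))/0.00147461 = 3598.9192 → code 3598 (floor).
Reconstructed: 2.2856445 V.
Difference: 0.00135547 V → 1.355 mV.

1.355 mV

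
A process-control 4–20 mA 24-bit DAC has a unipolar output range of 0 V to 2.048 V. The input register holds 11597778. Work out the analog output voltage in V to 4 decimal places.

1.4157 V

LSB = 2.048 V / 2^24 = 0.12 µV.
V_out = 0 + 11597778 × 1.2207e-07 V = 1.41574 V.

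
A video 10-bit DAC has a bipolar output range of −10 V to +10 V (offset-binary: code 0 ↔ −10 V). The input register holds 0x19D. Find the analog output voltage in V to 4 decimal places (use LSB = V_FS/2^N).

LSB = 20 V / 2^10 = 19.531 mV.
Code 0x19D = 413 decimal.
V_out = (−10) + 413 × 0.0195312 V = -1.93359 V.

-1.9336 V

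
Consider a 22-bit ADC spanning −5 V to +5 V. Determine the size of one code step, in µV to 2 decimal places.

2.38 µV

Full-scale span = 10 V.
LSB = 10 / 2^22 = 10 / 4194304 = 2.38419e-06 V = 2.38 µV.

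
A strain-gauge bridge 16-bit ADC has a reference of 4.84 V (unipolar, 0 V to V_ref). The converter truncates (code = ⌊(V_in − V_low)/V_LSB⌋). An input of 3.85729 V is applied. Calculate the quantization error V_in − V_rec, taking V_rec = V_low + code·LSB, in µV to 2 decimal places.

45.74 µV

One LSB is 4.84 V / 65536 = 73.85 µV.
Scaled input = 52229.6193 LSBs, so code = 52229.
Reconstructed: 3.8572443 V.
Difference: 4.57373e-05 V → 45.74 µV.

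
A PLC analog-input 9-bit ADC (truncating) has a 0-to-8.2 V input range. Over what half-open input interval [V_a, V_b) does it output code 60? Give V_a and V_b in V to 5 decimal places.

[0.96094 V, 0.97695 V)

LSB = 8.2/2^9 = 16.016 mV.
V_a = V_low + 60·LSB = 0.960938 V; V_b = V_low + 61·LSB = 0.976953 V.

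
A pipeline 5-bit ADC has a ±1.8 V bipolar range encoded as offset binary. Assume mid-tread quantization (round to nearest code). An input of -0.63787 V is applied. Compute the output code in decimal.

LSB = 3.6 V / 32 = 112.500 mV.
(-0.63787 − (−1.8)) / 0.1125 = 10.330 LSBs.
So the output code is 10.

code 10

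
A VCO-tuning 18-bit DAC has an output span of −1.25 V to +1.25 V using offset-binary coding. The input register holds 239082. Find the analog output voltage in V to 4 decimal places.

1.0301 V

LSB = 2.5 V / 2^18 = 9.54 µV.
V_out = (−1.25) + 239082 × 9.53674e-06 V = 1.03006 V.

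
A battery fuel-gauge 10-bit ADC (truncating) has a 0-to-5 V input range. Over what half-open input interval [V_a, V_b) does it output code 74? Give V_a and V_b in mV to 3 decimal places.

[361.328 mV, 366.211 mV)

LSB = 5/2^10 = 4.883 mV.
V_a = V_low + 74·LSB = 0.361328 V; V_b = V_low + 75·LSB = 0.366211 V.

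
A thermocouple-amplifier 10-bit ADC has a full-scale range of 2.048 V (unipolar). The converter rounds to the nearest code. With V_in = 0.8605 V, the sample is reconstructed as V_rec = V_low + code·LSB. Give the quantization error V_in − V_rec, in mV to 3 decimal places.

0.500 mV

One LSB is 2.048 V / 1024 = 2.000 mV.
(0.8605 − 0)/0.002 = 430.2500; round gives code 430.
Reconstructed: 0.86 V.
V_in − V_rec = 0.0005 V = 0.500 mV.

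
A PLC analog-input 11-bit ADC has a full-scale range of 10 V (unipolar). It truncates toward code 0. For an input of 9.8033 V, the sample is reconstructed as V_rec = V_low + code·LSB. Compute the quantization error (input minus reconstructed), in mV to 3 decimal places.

3.495 mV

LSB = 10/2^11 = 4.883 mV.
(9.8033 − 0)/0.00488281 = 2007.7158; ⌊·⌋ gives code 2007.
V_rec = 0 + 2007·0.00488281 = 9.7998047 V.
V_in − V_rec = 0.00349531 V = 3.495 mV.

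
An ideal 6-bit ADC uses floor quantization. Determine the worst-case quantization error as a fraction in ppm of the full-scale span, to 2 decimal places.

Truncating → worst-case error = 1 LSB = V_FS/2^6, so 1e+06/64 = 15625 ppm of full scale.

15625.00 ppm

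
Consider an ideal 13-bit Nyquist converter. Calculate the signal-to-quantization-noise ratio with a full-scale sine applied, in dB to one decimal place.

80.0 dB

SNR ≈ 6.02·N + 1.76 dB = 6.02·13 + 1.76 = 80.02 dB.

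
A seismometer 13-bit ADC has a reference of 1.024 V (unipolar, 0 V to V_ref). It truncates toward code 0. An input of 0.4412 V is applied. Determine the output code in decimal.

code 3529

LSB = 1.024 V / 8192 = 125.00 µV.
Input sits at 3529.600 steps above V_low.
So the output code is 3529.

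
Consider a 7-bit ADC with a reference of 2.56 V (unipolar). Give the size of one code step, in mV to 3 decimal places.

Full-scale span = 2.56 V.
LSB = 2.56 / 2^7 = 2.56 / 128 = 0.02 V = 20.000 mV.

20.000 mV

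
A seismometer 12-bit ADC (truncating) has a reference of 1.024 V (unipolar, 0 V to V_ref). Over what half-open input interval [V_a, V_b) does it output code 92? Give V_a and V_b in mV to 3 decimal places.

[23.000 mV, 23.250 mV)

LSB = 1.024/2^12 = 250.00 µV.
V_a = V_low + 92·LSB = 0.023 V; V_b = V_low + 93·LSB = 0.02325 V.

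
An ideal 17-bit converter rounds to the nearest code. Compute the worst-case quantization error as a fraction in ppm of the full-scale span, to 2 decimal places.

Rounding → worst-case error = ½ LSB = V_FS/2^18, so 1e+06/262144 = 3.8147 ppm of full scale.

3.81 ppm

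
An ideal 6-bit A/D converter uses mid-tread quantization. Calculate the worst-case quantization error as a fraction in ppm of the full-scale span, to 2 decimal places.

7812.50 ppm

Rounding → worst-case error = ½ LSB = V_FS/2^7, so 1e+06/128 = 7812.5 ppm of full scale.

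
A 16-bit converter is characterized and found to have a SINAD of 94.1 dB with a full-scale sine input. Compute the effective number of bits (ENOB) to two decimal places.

15.34 bits

ENOB = (SINAD − 1.76) / 6.02 = (94.1 − 1.76)/6.02 = 15.339.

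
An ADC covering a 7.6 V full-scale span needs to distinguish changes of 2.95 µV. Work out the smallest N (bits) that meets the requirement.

Number of steps required ≥ 7.6 V / 2.95 µV = 2576271.19.
Need 2^N ≥ 2576271.19; 2^21 = 2097152, 2^22 = 4194304.
Minimum N = 22.

22 bits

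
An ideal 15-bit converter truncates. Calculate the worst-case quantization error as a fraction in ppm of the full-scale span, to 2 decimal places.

Truncating → worst-case error = 1 LSB = V_FS/2^15, so 1e+06/32768 = 30.5176 ppm of full scale.

30.52 ppm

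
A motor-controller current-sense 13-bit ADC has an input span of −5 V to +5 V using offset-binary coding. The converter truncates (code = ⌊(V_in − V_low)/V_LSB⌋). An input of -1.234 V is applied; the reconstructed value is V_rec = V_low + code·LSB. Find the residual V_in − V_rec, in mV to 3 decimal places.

Step size: 10 V ÷ 2^13 = 1.221 mV.
(-1.234 − (−5))/0.0012207 = 3085.1072; ⌊·⌋ gives code 3085.
Code 3085 maps back to (−5) + 3085×0.0012207 V = -1.2341309 V.
Error = -1.234 − (−1.2341309) = 0.000130859 V = 0.131 mV.

0.131 mV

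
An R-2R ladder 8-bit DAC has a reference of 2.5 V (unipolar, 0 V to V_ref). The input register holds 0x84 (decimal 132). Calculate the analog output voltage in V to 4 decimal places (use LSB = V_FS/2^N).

1.2891 V

LSB = 2.5 V / 2^8 = 9.766 mV.
Code 0x84 = 132 decimal.
V_out = 0 + 132 × 0.00976562 V = 1.28906 V.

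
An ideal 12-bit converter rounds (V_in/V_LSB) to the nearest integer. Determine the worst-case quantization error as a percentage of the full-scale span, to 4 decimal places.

0.0122 %

Rounding → worst-case error = ½ LSB = V_FS/2^13, so 100/8192 = 0.012207 % of full scale.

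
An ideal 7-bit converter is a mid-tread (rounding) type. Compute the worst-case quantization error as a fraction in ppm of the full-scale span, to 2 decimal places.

Rounding → worst-case error = ½ LSB = V_FS/2^8, so 1e+06/256 = 3906.25 ppm of full scale.

3906.25 ppm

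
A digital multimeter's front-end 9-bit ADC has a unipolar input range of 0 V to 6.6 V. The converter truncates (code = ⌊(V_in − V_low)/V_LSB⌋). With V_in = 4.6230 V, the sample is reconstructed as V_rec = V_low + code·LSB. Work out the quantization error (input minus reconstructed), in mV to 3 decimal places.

Step size: 6.6 V ÷ 2^9 = 12.891 mV.
Scaled input = 358.6327 LSBs, so code = 358.
Reconstructed: 4.6148438 V.
Error = 4.6230 − 4.6148438 = 0.00815625 V = 8.156 mV.

8.156 mV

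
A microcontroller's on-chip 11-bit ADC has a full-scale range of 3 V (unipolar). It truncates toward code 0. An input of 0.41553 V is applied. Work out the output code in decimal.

LSB = 3 V / 2048 = 1.465 mV.
(V_in − V_low)/LSB = (0.41553 − 0) / 0.00146484 = 283.668.
Floor → code 283.

code 283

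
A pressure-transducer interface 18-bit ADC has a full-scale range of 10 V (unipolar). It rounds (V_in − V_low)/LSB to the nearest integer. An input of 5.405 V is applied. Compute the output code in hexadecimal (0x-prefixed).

With 262144 levels over 10 V, one step is 38.15 µV.
(V_in − V_low)/LSB = (5.405 − 0) / 3.8147e-05 = 141688.832.
So the output code is 141689.
In hexadecimal (0x-prefixed): 0x22979.

code 0x22979 (decimal 141689)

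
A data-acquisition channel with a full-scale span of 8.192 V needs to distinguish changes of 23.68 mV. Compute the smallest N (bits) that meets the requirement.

9 bits

Number of steps required ≥ 8.192 V / 23.68 mV = 345.95.
Need 2^N ≥ 345.95; 2^8 = 256, 2^9 = 512.
Minimum N = 9.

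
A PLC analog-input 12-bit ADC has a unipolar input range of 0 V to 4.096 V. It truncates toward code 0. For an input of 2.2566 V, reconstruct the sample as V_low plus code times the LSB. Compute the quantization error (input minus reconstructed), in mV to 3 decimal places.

LSB = 4.096/2^12 = 1.000 mV.
(V_in − V_low)/LSB = (2.2566 − 0)/0.001 = 2256.6000 → code 2256 (floor).
Reconstructed: 2.256 V.
V_in − V_rec = 0.0006 V = 0.600 mV.

0.600 mV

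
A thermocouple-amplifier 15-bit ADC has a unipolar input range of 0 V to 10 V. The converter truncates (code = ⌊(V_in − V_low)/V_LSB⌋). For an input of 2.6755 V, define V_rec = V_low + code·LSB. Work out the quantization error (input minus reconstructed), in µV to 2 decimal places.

One LSB is 10 V / 32768 = 305.18 µV.
(V_in − V_low)/LSB = (2.6755 − 0)/0.000305176 = 8767.0784 → code 8767 (floor).
V_rec = 0 + 8767·0.000305176 = 2.6754761 V.
Difference: 2.39258e-05 V → 23.93 µV.

23.93 µV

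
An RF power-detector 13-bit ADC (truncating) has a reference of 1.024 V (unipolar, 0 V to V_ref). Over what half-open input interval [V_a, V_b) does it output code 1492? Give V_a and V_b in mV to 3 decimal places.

[186.500 mV, 186.625 mV)

LSB = 1.024/2^13 = 125.00 µV.
V_a = V_low + 1492·LSB = 0.1865 V; V_b = V_low + 1493·LSB = 0.186625 V.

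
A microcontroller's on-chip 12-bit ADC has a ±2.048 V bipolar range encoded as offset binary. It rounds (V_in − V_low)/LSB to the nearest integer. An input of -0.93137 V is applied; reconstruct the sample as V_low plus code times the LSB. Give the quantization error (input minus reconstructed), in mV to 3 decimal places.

-0.370 mV

Step size: 4.096 V ÷ 2^12 = 1.000 mV.
Scaled input = 1116.6300 LSBs, so code = 1117.
Code 1117 maps back to (−2.048) + 1117×0.001 V = -0.931 V.
Error = -0.93137 − (−0.931) = -0.00037 V = -0.370 mV.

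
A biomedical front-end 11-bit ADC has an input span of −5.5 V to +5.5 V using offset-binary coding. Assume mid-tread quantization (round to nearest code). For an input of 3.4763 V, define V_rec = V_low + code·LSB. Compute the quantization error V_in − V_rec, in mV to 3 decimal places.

1.202 mV

One LSB is 11 V / 2048 = 5.371 mV.
Scaled input = 1671.2239 LSBs, so code = 1671.
V_rec = (−5.5) + 1671·0.00537109 = 3.4750977 V.
V_in − V_rec = 0.00120234 V = 1.202 mV.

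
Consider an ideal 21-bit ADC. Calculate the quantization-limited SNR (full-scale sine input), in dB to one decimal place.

SNR ≈ 6.02·N + 1.76 dB = 6.02·21 + 1.76 = 128.18 dB.

128.2 dB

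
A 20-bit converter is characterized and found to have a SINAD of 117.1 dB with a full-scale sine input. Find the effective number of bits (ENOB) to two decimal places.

ENOB = (SINAD − 1.76) / 6.02 = (117.1 − 1.76)/6.02 = 19.159.

19.16 bits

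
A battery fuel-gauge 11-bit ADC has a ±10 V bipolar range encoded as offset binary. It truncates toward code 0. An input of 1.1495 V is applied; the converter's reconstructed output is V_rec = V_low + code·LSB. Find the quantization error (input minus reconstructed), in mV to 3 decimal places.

One LSB is 20 V / 2048 = 9.766 mV.
(V_in − V_low)/LSB = (1.1495 − (−10))/0.00976562 = 1141.7088 → code 1141 (floor).
V_rec = (−10) + 1141·0.00976562 = 1.1425781 V.
Error = 1.1495 − 1.1425781 = 0.00692188 V = 6.922 mV.

6.922 mV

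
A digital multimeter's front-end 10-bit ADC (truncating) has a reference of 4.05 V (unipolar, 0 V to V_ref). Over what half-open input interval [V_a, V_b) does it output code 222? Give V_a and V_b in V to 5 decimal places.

LSB = 4.05/2^10 = 3.955 mV.
V_a = V_low + 222·LSB = 0.878027 V; V_b = V_low + 223·LSB = 0.881982 V.

[0.87803 V, 0.88198 V)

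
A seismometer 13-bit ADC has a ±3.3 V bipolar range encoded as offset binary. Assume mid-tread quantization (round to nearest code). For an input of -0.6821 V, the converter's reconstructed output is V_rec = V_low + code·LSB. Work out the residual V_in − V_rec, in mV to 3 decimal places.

Step size: 6.6 V ÷ 2^13 = 0.806 mV.
Scaled input = 3249.3692 LSBs, so code = 3249.
V_rec = (−3.3) + 3249·0.000805664 = -0.68239746 V.
Error = -0.6821 − (−0.68239746) = 0.000297461 V = 0.297 mV.

0.297 mV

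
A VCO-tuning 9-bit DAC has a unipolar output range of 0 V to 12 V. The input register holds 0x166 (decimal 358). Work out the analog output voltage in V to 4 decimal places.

LSB = 12 V / 2^9 = 23.438 mV.
Code 0x166 = 358 decimal.
V_out = 0 + 358 × 0.0234375 V = 8.39062 V.

8.3906 V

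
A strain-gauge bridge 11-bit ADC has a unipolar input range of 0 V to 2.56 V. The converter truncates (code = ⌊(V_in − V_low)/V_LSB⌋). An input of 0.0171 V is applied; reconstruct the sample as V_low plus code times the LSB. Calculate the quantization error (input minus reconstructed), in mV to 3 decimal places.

0.850 mV

Step size: 2.56 V ÷ 2^11 = 1.250 mV.
(0.0171 − 0)/0.00125 = 13.6800; ⌊·⌋ gives code 13.
V_rec = 0 + 13·0.00125 = 0.01625 V.
V_in − V_rec = 0.00085 V = 0.850 mV.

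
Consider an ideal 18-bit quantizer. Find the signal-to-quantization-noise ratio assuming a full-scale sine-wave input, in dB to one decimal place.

110.1 dB

SNR ≈ 6.02·N + 1.76 dB = 6.02·18 + 1.76 = 110.12 dB.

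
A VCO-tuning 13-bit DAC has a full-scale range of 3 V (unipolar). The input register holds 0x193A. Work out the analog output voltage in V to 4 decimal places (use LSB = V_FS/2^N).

2.3650 V

LSB = 3 V / 2^13 = 366.21 µV.
Code 0x193A = 6458 decimal.
V_out = 0 + 6458 × 0.000366211 V = 2.36499 V.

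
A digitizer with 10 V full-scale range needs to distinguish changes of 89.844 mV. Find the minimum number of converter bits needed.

Number of steps required ≥ 10 V / 89.844 mV = 111.30.
Need 2^N ≥ 111.30; 2^6 = 64, 2^7 = 128.
Minimum N = 7.

7 bits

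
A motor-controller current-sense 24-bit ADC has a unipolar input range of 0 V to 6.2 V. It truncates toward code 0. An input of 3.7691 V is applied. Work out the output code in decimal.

LSB = 6.2 V / 16777216 = 0.37 µV.
Input sits at 10199194.327 steps above V_low.
So the output code is 10199194.

code 10199194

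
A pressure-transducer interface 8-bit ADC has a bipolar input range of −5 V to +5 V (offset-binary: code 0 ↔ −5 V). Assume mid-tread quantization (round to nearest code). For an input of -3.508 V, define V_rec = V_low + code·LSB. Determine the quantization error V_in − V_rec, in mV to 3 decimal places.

7.625 mV

One LSB is 10 V / 256 = 39.062 mV.
(-3.508 − (−5))/0.0390625 = 38.1952; round gives code 38.
Reconstructed: -3.515625 V.
V_in − V_rec = 0.007625 V = 7.625 mV.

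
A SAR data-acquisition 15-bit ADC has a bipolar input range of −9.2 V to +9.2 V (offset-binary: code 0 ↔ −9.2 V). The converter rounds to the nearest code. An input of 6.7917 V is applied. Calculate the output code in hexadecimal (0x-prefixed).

With 32768 levels over 18.4 V, one step is 0.562 mV.
(6.7917 − (−9.2)) / 0.000561523 = 28479.132 LSBs.
Round → code 28479.
In hexadecimal (0x-prefixed): 0x6F3F.

code 0x6F3F (decimal 28479)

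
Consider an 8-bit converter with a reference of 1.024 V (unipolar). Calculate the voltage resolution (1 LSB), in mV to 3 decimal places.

Full-scale span = 1.024 V.
LSB = 1.024 / 2^8 = 1.024 / 256 = 0.004 V = 4.000 mV.

4.000 mV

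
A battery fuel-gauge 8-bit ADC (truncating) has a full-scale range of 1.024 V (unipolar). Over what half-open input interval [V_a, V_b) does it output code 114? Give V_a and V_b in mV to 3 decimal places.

[456.000 mV, 460.000 mV)

LSB = 1.024/2^8 = 4.000 mV.
V_a = V_low + 114·LSB = 0.456 V; V_b = V_low + 115·LSB = 0.46 V.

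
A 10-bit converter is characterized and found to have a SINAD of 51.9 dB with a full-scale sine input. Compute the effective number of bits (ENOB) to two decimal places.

ENOB = (SINAD − 1.76) / 6.02 = (51.9 − 1.76)/6.02 = 8.329.

8.33 bits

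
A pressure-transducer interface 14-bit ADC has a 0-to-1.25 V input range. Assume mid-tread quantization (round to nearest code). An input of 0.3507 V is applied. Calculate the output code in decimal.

code 4597

LSB = 1.25 V / 16384 = 76.29 µV.
(V_in − V_low)/LSB = (0.3507 − 0) / 7.62939e-05 = 4596.695.
So the output code is 4597.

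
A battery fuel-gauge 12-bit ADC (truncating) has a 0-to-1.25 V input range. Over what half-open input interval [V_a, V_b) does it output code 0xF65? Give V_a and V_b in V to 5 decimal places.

LSB = 1.25/2^12 = 305.18 µV.
Code 0xF65 = 3941 decimal.
V_a = V_low + 3941·LSB = 1.2027 V; V_b = V_low + 3942·LSB = 1.203 V.

[1.20270 V, 1.20300 V)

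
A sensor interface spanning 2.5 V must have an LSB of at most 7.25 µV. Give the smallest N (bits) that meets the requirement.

19 bits

Number of steps required ≥ 2.5 V / 7.25 µV = 344827.59.
Need 2^N ≥ 344827.59; 2^18 = 262144, 2^19 = 524288.
Minimum N = 19.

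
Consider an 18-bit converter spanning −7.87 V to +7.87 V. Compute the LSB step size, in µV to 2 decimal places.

60.04 µV

Full-scale span = 15.74 V.
LSB = 15.74 / 2^18 = 15.74 / 262144 = 6.00433e-05 V = 60.04 µV.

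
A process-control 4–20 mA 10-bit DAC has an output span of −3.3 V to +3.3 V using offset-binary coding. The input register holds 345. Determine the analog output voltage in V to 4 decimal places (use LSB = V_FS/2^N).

-1.0764 V

LSB = 6.6 V / 2^10 = 6.445 mV.
V_out = (−3.3) + 345 × 0.00644531 V = -1.07637 V.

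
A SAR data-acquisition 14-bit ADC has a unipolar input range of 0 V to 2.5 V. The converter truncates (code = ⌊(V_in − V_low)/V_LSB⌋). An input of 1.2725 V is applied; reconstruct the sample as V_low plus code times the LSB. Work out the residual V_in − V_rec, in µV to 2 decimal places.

69.58 µV

LSB = 2.5/2^14 = 152.59 µV.
(V_in − V_low)/LSB = (1.2725 − 0)/0.000152588 = 8339.4560 → code 8339 (floor).
Code 8339 maps back to 0 + 8339×0.000152588 V = 1.2724304 V.
Difference: 6.95801e-05 V → 69.58 µV.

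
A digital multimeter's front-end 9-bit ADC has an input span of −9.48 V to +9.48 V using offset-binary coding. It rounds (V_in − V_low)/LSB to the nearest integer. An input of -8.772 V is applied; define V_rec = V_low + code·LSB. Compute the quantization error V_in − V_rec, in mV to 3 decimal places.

4.406 mV

One LSB is 18.96 V / 512 = 37.031 mV.
Scaled input = 19.1190 LSBs, so code = 19.
Code 19 maps back to (−9.48) + 19×0.0370313 V = -8.7764063 V.
Difference: 0.00440625 V → 4.406 mV.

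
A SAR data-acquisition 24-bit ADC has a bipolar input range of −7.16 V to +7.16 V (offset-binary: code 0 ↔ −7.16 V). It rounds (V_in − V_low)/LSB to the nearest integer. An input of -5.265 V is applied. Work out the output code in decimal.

Full-scale span = 14.32 V; LSB = 14.32/2^24 = 0.85 µV.
(-5.265 − (−7.16)) / 8.53539e-07 = 2220169.296 LSBs.
round(2220169.296) = 2220169.

code 2220169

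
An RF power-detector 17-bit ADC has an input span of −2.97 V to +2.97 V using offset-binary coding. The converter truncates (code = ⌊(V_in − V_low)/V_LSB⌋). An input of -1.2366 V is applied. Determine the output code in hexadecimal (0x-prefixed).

LSB = 5.94 V / 131072 = 45.32 µV.
(-1.2366 − (−2.97)) / 4.53186e-05 = 38249.193 LSBs.
So the output code is 38249.
In hexadecimal (0x-prefixed): 0x9569.

code 0x9569 (decimal 38249)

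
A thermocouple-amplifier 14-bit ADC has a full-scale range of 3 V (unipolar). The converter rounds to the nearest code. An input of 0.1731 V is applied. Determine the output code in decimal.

LSB = 3 V / 16384 = 183.11 µV.
(V_in − V_low)/LSB = (0.1731 − 0) / 0.000183105 = 945.357.
Round → code 945.

code 945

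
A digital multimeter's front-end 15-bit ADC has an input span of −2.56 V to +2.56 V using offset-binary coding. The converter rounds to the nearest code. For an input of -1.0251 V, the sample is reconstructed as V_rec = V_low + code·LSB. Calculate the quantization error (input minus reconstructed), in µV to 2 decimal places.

56.25 µV

Step size: 5.12 V ÷ 2^15 = 156.25 µV.
Scaled input = 9823.3600 LSBs, so code = 9823.
Reconstructed: -1.0251562 V.
V_in − V_rec = 5.625e-05 V = 56.25 µV.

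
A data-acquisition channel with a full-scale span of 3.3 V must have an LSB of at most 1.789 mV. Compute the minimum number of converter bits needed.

Number of steps required ≥ 3.3 V / 1.789 mV = 1844.61.
Need 2^N ≥ 1844.61; 2^10 = 1024, 2^11 = 2048.
Minimum N = 11.

11 bits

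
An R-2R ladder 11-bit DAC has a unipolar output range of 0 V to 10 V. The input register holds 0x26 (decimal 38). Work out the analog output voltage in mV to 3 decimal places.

LSB = 10 V / 2^11 = 4.883 mV.
Code 0x26 = 38 decimal.
V_out = 0 + 38 × 0.00488281 V = 0.185547 V.
= 185.547 mV.

185.547 mV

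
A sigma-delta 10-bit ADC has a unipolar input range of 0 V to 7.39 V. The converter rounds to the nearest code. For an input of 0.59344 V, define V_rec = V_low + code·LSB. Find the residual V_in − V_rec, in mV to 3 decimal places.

Step size: 7.39 V ÷ 2^10 = 7.217 mV.
(0.59344 − 0)/0.0072168 = 82.2304; round gives code 82.
V_rec = 0 + 82·0.0072168 = 0.59177734 V.
Difference: 0.00166266 V → 1.663 mV.

1.663 mV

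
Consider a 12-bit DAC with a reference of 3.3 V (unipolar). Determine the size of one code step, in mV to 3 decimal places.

0.806 mV

Full-scale span = 3.3 V.
LSB = 3.3 / 2^12 = 3.3 / 4096 = 0.000805664 V = 0.806 mV.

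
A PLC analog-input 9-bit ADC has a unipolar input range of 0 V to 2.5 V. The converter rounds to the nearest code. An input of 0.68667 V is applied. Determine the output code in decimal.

code 141

With 512 levels over 2.5 V, one step is 4.883 mV.
(V_in − V_low)/LSB = (0.68667 − 0) / 0.00488281 = 140.630.
round(140.630) = 141.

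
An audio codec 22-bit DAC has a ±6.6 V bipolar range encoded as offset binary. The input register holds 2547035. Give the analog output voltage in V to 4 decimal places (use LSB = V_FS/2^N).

1.4158 V

LSB = 13.2 V / 2^22 = 3.15 µV.
V_out = (−6.6) + 2547035 × 3.14713e-06 V = 1.41584 V.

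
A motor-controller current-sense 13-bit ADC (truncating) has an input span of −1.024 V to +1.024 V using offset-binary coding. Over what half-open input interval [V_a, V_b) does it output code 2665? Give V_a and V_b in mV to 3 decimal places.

LSB = 2.048/2^13 = 250.00 µV.
V_a = V_low + 2665·LSB = -0.35775 V; V_b = V_low + 2666·LSB = -0.3575 V.

[-357.750 mV, -357.500 mV)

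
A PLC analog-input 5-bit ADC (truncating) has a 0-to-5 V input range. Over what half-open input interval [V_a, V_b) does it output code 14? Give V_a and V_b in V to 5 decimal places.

[2.18750 V, 2.34375 V)

LSB = 5/2^5 = 156.250 mV.
V_a = V_low + 14·LSB = 2.1875 V; V_b = V_low + 15·LSB = 2.34375 V.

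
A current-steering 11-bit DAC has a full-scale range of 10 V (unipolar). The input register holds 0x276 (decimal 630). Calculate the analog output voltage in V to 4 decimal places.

LSB = 10 V / 2^11 = 4.883 mV.
Code 0x276 = 630 decimal.
V_out = 0 + 630 × 0.00488281 V = 3.07617 V.

3.0762 V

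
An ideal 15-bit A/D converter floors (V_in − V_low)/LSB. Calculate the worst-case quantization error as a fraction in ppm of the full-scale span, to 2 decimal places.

Truncating → worst-case error = 1 LSB = V_FS/2^15, so 1e+06/32768 = 30.5176 ppm of full scale.

30.52 ppm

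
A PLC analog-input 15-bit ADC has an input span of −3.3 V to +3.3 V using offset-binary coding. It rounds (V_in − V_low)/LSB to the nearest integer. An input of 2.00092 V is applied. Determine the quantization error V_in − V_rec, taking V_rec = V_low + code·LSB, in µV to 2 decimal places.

53.30 µV

LSB = 6.6/2^15 = 201.42 µV.
(2.00092 − (−3.3))/0.000201416 = 26318.2646; round gives code 26318.
Reconstructed: 2.0008667 V.
V_in − V_rec = 5.33008e-05 V = 53.30 µV.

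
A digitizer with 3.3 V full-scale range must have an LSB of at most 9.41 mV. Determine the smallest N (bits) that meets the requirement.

9 bits

Number of steps required ≥ 3.3 V / 9.41 mV = 350.69.
Need 2^N ≥ 350.69; 2^8 = 256, 2^9 = 512.
Minimum N = 9.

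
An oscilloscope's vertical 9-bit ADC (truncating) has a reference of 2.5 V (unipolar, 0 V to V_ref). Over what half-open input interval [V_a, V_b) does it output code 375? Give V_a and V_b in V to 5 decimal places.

[1.83105 V, 1.83594 V)

LSB = 2.5/2^9 = 4.883 mV.
V_a = V_low + 375·LSB = 1.83105 V; V_b = V_low + 376·LSB = 1.83594 V.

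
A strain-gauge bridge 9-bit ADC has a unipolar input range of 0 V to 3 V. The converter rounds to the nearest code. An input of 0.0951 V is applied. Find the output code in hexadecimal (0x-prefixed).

code 0x10 (decimal 16)

Full-scale span = 3 V; LSB = 3/2^9 = 5.859 mV.
(0.0951 − 0) / 0.00585938 = 16.230 LSBs.
Round → code 16.
In hexadecimal (0x-prefixed): 0x10.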